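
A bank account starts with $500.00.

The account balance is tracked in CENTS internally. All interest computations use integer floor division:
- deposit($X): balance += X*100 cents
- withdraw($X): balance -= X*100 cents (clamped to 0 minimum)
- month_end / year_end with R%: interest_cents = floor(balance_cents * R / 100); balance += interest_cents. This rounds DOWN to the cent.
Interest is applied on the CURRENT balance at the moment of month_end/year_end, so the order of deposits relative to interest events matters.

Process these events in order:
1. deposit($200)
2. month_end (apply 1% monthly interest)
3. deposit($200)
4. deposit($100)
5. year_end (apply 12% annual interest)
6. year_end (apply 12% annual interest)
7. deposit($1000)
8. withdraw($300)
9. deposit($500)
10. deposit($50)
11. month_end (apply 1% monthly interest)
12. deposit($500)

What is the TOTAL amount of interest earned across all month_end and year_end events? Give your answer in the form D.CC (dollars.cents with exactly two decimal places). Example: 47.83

After 1 (deposit($200)): balance=$700.00 total_interest=$0.00
After 2 (month_end (apply 1% monthly interest)): balance=$707.00 total_interest=$7.00
After 3 (deposit($200)): balance=$907.00 total_interest=$7.00
After 4 (deposit($100)): balance=$1007.00 total_interest=$7.00
After 5 (year_end (apply 12% annual interest)): balance=$1127.84 total_interest=$127.84
After 6 (year_end (apply 12% annual interest)): balance=$1263.18 total_interest=$263.18
After 7 (deposit($1000)): balance=$2263.18 total_interest=$263.18
After 8 (withdraw($300)): balance=$1963.18 total_interest=$263.18
After 9 (deposit($500)): balance=$2463.18 total_interest=$263.18
After 10 (deposit($50)): balance=$2513.18 total_interest=$263.18
After 11 (month_end (apply 1% monthly interest)): balance=$2538.31 total_interest=$288.31
After 12 (deposit($500)): balance=$3038.31 total_interest=$288.31

Answer: 288.31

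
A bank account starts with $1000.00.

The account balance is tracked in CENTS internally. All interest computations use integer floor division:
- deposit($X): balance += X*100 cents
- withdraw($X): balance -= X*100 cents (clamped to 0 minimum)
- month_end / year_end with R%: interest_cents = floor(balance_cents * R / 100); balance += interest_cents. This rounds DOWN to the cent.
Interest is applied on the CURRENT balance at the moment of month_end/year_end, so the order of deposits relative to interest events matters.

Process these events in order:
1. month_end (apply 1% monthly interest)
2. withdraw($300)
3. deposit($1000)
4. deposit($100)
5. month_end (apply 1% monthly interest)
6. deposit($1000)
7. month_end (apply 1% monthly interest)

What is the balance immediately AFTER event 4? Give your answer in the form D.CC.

Answer: 1810.00

Derivation:
After 1 (month_end (apply 1% monthly interest)): balance=$1010.00 total_interest=$10.00
After 2 (withdraw($300)): balance=$710.00 total_interest=$10.00
After 3 (deposit($1000)): balance=$1710.00 total_interest=$10.00
After 4 (deposit($100)): balance=$1810.00 total_interest=$10.00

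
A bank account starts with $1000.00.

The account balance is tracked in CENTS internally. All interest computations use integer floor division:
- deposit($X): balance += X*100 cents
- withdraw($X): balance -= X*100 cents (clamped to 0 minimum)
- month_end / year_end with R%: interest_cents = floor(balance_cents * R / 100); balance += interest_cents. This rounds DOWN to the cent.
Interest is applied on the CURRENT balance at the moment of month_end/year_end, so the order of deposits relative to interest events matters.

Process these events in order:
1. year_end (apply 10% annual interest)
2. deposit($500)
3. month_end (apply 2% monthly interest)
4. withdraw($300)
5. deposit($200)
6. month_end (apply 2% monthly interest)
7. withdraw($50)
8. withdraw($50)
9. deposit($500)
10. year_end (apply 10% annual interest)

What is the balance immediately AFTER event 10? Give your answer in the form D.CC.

After 1 (year_end (apply 10% annual interest)): balance=$1100.00 total_interest=$100.00
After 2 (deposit($500)): balance=$1600.00 total_interest=$100.00
After 3 (month_end (apply 2% monthly interest)): balance=$1632.00 total_interest=$132.00
After 4 (withdraw($300)): balance=$1332.00 total_interest=$132.00
After 5 (deposit($200)): balance=$1532.00 total_interest=$132.00
After 6 (month_end (apply 2% monthly interest)): balance=$1562.64 total_interest=$162.64
After 7 (withdraw($50)): balance=$1512.64 total_interest=$162.64
After 8 (withdraw($50)): balance=$1462.64 total_interest=$162.64
After 9 (deposit($500)): balance=$1962.64 total_interest=$162.64
After 10 (year_end (apply 10% annual interest)): balance=$2158.90 total_interest=$358.90

Answer: 2158.90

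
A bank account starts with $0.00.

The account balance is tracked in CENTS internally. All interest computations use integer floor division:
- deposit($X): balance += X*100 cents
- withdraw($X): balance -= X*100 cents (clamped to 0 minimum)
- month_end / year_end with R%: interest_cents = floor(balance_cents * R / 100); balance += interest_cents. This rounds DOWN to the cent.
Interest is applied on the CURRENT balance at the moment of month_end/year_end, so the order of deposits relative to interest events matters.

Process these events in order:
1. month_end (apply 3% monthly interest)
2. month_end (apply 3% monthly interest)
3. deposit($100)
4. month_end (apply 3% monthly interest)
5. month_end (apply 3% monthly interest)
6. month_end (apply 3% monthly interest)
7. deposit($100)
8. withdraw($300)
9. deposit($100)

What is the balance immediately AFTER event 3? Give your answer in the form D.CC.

After 1 (month_end (apply 3% monthly interest)): balance=$0.00 total_interest=$0.00
After 2 (month_end (apply 3% monthly interest)): balance=$0.00 total_interest=$0.00
After 3 (deposit($100)): balance=$100.00 total_interest=$0.00

Answer: 100.00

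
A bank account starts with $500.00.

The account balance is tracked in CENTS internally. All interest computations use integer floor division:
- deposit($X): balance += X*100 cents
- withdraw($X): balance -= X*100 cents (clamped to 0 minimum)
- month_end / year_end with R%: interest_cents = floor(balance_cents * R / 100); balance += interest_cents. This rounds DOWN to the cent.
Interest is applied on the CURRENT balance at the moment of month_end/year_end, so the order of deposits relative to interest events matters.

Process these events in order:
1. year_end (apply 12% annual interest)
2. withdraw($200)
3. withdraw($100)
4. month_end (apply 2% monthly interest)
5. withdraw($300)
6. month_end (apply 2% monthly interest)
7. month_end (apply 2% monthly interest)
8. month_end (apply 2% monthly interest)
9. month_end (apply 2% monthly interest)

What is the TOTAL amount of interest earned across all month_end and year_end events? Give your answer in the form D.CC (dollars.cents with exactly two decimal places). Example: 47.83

After 1 (year_end (apply 12% annual interest)): balance=$560.00 total_interest=$60.00
After 2 (withdraw($200)): balance=$360.00 total_interest=$60.00
After 3 (withdraw($100)): balance=$260.00 total_interest=$60.00
After 4 (month_end (apply 2% monthly interest)): balance=$265.20 total_interest=$65.20
After 5 (withdraw($300)): balance=$0.00 total_interest=$65.20
After 6 (month_end (apply 2% monthly interest)): balance=$0.00 total_interest=$65.20
After 7 (month_end (apply 2% monthly interest)): balance=$0.00 total_interest=$65.20
After 8 (month_end (apply 2% monthly interest)): balance=$0.00 total_interest=$65.20
After 9 (month_end (apply 2% monthly interest)): balance=$0.00 total_interest=$65.20

Answer: 65.20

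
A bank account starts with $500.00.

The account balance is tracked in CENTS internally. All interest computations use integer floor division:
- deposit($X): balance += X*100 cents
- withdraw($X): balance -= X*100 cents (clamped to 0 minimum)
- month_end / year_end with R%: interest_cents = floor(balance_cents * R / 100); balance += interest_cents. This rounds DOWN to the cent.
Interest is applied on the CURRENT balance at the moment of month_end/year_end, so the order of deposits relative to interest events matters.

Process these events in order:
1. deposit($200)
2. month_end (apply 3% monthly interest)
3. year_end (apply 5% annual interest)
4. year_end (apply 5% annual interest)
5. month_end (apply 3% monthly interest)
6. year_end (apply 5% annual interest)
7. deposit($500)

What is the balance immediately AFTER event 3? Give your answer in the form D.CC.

After 1 (deposit($200)): balance=$700.00 total_interest=$0.00
After 2 (month_end (apply 3% monthly interest)): balance=$721.00 total_interest=$21.00
After 3 (year_end (apply 5% annual interest)): balance=$757.05 total_interest=$57.05

Answer: 757.05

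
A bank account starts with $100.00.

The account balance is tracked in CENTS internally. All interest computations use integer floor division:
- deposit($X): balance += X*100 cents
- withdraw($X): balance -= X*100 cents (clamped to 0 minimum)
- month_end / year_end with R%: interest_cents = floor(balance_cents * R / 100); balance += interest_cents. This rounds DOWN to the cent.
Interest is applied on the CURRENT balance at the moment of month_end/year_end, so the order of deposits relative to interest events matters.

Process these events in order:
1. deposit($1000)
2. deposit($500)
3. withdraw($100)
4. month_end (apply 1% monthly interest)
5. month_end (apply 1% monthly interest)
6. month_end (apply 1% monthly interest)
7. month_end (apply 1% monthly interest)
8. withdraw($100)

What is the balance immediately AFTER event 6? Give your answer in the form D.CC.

After 1 (deposit($1000)): balance=$1100.00 total_interest=$0.00
After 2 (deposit($500)): balance=$1600.00 total_interest=$0.00
After 3 (withdraw($100)): balance=$1500.00 total_interest=$0.00
After 4 (month_end (apply 1% monthly interest)): balance=$1515.00 total_interest=$15.00
After 5 (month_end (apply 1% monthly interest)): balance=$1530.15 total_interest=$30.15
After 6 (month_end (apply 1% monthly interest)): balance=$1545.45 total_interest=$45.45

Answer: 1545.45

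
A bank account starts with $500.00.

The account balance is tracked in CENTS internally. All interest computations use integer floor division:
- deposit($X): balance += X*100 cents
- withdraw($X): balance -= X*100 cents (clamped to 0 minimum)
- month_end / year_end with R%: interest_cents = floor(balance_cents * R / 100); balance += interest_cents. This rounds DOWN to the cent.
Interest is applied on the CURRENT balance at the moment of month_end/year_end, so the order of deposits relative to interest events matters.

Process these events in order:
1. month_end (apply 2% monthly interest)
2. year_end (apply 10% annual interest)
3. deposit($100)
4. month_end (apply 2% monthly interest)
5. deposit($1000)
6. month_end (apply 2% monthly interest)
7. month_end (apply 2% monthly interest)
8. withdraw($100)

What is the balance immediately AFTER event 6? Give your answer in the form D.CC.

Answer: 1707.70

Derivation:
After 1 (month_end (apply 2% monthly interest)): balance=$510.00 total_interest=$10.00
After 2 (year_end (apply 10% annual interest)): balance=$561.00 total_interest=$61.00
After 3 (deposit($100)): balance=$661.00 total_interest=$61.00
After 4 (month_end (apply 2% monthly interest)): balance=$674.22 total_interest=$74.22
After 5 (deposit($1000)): balance=$1674.22 total_interest=$74.22
After 6 (month_end (apply 2% monthly interest)): balance=$1707.70 total_interest=$107.70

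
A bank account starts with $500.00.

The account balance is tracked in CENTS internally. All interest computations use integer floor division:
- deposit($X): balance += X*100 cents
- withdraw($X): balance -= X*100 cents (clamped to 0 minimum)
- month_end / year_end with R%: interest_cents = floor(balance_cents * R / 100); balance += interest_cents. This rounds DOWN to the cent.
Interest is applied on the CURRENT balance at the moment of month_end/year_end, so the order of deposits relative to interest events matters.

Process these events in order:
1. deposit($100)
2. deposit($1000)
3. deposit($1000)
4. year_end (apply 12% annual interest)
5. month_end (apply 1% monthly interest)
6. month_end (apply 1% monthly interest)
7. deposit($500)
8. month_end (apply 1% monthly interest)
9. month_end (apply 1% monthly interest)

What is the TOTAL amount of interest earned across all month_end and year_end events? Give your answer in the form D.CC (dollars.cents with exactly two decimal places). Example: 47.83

Answer: 440.28

Derivation:
After 1 (deposit($100)): balance=$600.00 total_interest=$0.00
After 2 (deposit($1000)): balance=$1600.00 total_interest=$0.00
After 3 (deposit($1000)): balance=$2600.00 total_interest=$0.00
After 4 (year_end (apply 12% annual interest)): balance=$2912.00 total_interest=$312.00
After 5 (month_end (apply 1% monthly interest)): balance=$2941.12 total_interest=$341.12
After 6 (month_end (apply 1% monthly interest)): balance=$2970.53 total_interest=$370.53
After 7 (deposit($500)): balance=$3470.53 total_interest=$370.53
After 8 (month_end (apply 1% monthly interest)): balance=$3505.23 total_interest=$405.23
After 9 (month_end (apply 1% monthly interest)): balance=$3540.28 total_interest=$440.28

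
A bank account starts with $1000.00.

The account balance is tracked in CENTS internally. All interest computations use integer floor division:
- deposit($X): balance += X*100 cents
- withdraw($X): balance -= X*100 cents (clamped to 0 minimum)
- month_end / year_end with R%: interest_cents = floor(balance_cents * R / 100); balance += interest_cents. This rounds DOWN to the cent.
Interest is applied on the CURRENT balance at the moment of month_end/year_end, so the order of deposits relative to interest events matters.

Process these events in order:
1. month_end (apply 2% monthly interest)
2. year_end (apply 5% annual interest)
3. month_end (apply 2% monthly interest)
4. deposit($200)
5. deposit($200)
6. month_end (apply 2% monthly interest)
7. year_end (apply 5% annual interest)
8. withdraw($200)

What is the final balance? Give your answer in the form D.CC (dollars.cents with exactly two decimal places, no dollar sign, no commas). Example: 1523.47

Answer: 1398.37

Derivation:
After 1 (month_end (apply 2% monthly interest)): balance=$1020.00 total_interest=$20.00
After 2 (year_end (apply 5% annual interest)): balance=$1071.00 total_interest=$71.00
After 3 (month_end (apply 2% monthly interest)): balance=$1092.42 total_interest=$92.42
After 4 (deposit($200)): balance=$1292.42 total_interest=$92.42
After 5 (deposit($200)): balance=$1492.42 total_interest=$92.42
After 6 (month_end (apply 2% monthly interest)): balance=$1522.26 total_interest=$122.26
After 7 (year_end (apply 5% annual interest)): balance=$1598.37 total_interest=$198.37
After 8 (withdraw($200)): balance=$1398.37 total_interest=$198.37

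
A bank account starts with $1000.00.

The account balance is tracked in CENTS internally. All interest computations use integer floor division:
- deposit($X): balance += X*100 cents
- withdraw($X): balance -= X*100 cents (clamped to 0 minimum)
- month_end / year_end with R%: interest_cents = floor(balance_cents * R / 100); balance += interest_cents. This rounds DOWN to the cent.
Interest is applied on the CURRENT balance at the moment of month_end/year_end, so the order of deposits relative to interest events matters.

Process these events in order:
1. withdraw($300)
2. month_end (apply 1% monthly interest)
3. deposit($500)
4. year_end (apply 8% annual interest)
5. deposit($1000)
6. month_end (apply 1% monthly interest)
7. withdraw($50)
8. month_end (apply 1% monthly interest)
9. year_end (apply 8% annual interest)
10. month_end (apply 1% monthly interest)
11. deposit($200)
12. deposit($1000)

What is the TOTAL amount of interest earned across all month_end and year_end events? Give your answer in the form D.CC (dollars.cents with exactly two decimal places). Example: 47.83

Answer: 358.12

Derivation:
After 1 (withdraw($300)): balance=$700.00 total_interest=$0.00
After 2 (month_end (apply 1% monthly interest)): balance=$707.00 total_interest=$7.00
After 3 (deposit($500)): balance=$1207.00 total_interest=$7.00
After 4 (year_end (apply 8% annual interest)): balance=$1303.56 total_interest=$103.56
After 5 (deposit($1000)): balance=$2303.56 total_interest=$103.56
After 6 (month_end (apply 1% monthly interest)): balance=$2326.59 total_interest=$126.59
After 7 (withdraw($50)): balance=$2276.59 total_interest=$126.59
After 8 (month_end (apply 1% monthly interest)): balance=$2299.35 total_interest=$149.35
After 9 (year_end (apply 8% annual interest)): balance=$2483.29 total_interest=$333.29
After 10 (month_end (apply 1% monthly interest)): balance=$2508.12 total_interest=$358.12
After 11 (deposit($200)): balance=$2708.12 total_interest=$358.12
After 12 (deposit($1000)): balance=$3708.12 total_interest=$358.12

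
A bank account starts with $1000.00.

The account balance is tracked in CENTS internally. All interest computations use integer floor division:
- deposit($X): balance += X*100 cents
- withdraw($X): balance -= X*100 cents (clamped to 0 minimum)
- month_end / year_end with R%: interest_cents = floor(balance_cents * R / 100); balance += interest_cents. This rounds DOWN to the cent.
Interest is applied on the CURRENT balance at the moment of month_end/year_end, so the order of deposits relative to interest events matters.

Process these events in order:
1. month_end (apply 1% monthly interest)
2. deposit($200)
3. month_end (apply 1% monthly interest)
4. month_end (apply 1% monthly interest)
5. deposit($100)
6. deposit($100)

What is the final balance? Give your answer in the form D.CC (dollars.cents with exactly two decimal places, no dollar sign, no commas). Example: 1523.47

Answer: 1434.32

Derivation:
After 1 (month_end (apply 1% monthly interest)): balance=$1010.00 total_interest=$10.00
After 2 (deposit($200)): balance=$1210.00 total_interest=$10.00
After 3 (month_end (apply 1% monthly interest)): balance=$1222.10 total_interest=$22.10
After 4 (month_end (apply 1% monthly interest)): balance=$1234.32 total_interest=$34.32
After 5 (deposit($100)): balance=$1334.32 total_interest=$34.32
After 6 (deposit($100)): balance=$1434.32 total_interest=$34.32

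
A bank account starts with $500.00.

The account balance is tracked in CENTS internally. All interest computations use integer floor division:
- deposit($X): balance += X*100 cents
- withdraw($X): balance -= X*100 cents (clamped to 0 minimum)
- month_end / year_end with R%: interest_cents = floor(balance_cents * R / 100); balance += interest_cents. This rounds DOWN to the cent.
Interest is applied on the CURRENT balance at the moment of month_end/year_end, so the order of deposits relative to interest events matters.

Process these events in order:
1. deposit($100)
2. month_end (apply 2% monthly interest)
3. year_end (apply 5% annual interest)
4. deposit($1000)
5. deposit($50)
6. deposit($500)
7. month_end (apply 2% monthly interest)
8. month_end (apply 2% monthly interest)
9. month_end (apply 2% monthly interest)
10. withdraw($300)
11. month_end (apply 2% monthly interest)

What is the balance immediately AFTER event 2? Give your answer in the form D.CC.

After 1 (deposit($100)): balance=$600.00 total_interest=$0.00
After 2 (month_end (apply 2% monthly interest)): balance=$612.00 total_interest=$12.00

Answer: 612.00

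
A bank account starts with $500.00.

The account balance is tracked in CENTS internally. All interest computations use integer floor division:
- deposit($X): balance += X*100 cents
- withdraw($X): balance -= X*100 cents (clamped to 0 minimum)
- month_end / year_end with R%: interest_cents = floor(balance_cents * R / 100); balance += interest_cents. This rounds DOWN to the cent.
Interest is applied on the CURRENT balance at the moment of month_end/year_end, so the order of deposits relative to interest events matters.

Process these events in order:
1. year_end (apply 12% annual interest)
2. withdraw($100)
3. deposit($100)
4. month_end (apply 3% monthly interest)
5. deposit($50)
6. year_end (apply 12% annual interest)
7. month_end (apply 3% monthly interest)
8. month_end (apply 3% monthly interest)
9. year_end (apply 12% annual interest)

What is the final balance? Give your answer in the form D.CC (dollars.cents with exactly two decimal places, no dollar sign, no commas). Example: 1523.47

Answer: 834.13

Derivation:
After 1 (year_end (apply 12% annual interest)): balance=$560.00 total_interest=$60.00
After 2 (withdraw($100)): balance=$460.00 total_interest=$60.00
After 3 (deposit($100)): balance=$560.00 total_interest=$60.00
After 4 (month_end (apply 3% monthly interest)): balance=$576.80 total_interest=$76.80
After 5 (deposit($50)): balance=$626.80 total_interest=$76.80
After 6 (year_end (apply 12% annual interest)): balance=$702.01 total_interest=$152.01
After 7 (month_end (apply 3% monthly interest)): balance=$723.07 total_interest=$173.07
After 8 (month_end (apply 3% monthly interest)): balance=$744.76 total_interest=$194.76
After 9 (year_end (apply 12% annual interest)): balance=$834.13 total_interest=$284.13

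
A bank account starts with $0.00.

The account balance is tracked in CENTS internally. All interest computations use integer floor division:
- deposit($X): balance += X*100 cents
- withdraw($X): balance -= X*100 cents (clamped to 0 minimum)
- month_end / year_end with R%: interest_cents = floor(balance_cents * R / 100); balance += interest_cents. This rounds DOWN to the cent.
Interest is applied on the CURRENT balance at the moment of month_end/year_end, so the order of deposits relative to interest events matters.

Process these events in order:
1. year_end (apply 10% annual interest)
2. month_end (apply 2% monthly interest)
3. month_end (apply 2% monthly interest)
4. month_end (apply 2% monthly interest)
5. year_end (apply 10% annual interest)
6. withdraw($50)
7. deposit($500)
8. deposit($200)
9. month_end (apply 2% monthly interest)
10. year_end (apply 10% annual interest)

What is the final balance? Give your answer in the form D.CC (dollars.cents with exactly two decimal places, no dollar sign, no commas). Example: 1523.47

Answer: 785.40

Derivation:
After 1 (year_end (apply 10% annual interest)): balance=$0.00 total_interest=$0.00
After 2 (month_end (apply 2% monthly interest)): balance=$0.00 total_interest=$0.00
After 3 (month_end (apply 2% monthly interest)): balance=$0.00 total_interest=$0.00
After 4 (month_end (apply 2% monthly interest)): balance=$0.00 total_interest=$0.00
After 5 (year_end (apply 10% annual interest)): balance=$0.00 total_interest=$0.00
After 6 (withdraw($50)): balance=$0.00 total_interest=$0.00
After 7 (deposit($500)): balance=$500.00 total_interest=$0.00
After 8 (deposit($200)): balance=$700.00 total_interest=$0.00
After 9 (month_end (apply 2% monthly interest)): balance=$714.00 total_interest=$14.00
After 10 (year_end (apply 10% annual interest)): balance=$785.40 total_interest=$85.40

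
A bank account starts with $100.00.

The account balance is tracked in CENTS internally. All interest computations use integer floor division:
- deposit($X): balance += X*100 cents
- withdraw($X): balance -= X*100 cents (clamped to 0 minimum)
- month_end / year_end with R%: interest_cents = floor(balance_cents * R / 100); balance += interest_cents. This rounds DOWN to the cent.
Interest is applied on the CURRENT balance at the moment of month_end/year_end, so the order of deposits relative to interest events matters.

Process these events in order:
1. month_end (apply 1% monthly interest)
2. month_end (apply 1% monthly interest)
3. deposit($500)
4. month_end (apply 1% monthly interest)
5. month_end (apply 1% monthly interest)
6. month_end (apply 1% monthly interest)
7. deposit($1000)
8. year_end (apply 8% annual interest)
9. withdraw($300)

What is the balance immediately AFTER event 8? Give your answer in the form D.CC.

Answer: 1749.87

Derivation:
After 1 (month_end (apply 1% monthly interest)): balance=$101.00 total_interest=$1.00
After 2 (month_end (apply 1% monthly interest)): balance=$102.01 total_interest=$2.01
After 3 (deposit($500)): balance=$602.01 total_interest=$2.01
After 4 (month_end (apply 1% monthly interest)): balance=$608.03 total_interest=$8.03
After 5 (month_end (apply 1% monthly interest)): balance=$614.11 total_interest=$14.11
After 6 (month_end (apply 1% monthly interest)): balance=$620.25 total_interest=$20.25
After 7 (deposit($1000)): balance=$1620.25 total_interest=$20.25
After 8 (year_end (apply 8% annual interest)): balance=$1749.87 total_interest=$149.87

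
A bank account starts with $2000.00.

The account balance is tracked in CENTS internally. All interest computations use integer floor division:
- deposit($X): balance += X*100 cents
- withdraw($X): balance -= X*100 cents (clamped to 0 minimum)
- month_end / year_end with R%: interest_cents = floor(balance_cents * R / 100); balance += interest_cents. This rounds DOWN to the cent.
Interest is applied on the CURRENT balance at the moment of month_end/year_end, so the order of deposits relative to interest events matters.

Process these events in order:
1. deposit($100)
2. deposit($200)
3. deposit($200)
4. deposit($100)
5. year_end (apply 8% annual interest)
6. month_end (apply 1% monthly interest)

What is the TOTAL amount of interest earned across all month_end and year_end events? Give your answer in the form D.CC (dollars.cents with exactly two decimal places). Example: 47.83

After 1 (deposit($100)): balance=$2100.00 total_interest=$0.00
After 2 (deposit($200)): balance=$2300.00 total_interest=$0.00
After 3 (deposit($200)): balance=$2500.00 total_interest=$0.00
After 4 (deposit($100)): balance=$2600.00 total_interest=$0.00
After 5 (year_end (apply 8% annual interest)): balance=$2808.00 total_interest=$208.00
After 6 (month_end (apply 1% monthly interest)): balance=$2836.08 total_interest=$236.08

Answer: 236.08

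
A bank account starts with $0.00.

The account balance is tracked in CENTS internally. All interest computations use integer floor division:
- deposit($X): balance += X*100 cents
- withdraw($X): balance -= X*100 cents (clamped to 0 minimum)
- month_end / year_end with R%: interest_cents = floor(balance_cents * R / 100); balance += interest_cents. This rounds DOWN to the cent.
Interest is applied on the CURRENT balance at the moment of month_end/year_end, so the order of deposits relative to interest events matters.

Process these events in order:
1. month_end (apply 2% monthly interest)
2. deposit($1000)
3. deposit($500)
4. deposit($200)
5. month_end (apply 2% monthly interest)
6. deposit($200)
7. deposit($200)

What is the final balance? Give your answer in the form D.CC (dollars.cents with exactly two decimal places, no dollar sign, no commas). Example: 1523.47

After 1 (month_end (apply 2% monthly interest)): balance=$0.00 total_interest=$0.00
After 2 (deposit($1000)): balance=$1000.00 total_interest=$0.00
After 3 (deposit($500)): balance=$1500.00 total_interest=$0.00
After 4 (deposit($200)): balance=$1700.00 total_interest=$0.00
After 5 (month_end (apply 2% monthly interest)): balance=$1734.00 total_interest=$34.00
After 6 (deposit($200)): balance=$1934.00 total_interest=$34.00
After 7 (deposit($200)): balance=$2134.00 total_interest=$34.00

Answer: 2134.00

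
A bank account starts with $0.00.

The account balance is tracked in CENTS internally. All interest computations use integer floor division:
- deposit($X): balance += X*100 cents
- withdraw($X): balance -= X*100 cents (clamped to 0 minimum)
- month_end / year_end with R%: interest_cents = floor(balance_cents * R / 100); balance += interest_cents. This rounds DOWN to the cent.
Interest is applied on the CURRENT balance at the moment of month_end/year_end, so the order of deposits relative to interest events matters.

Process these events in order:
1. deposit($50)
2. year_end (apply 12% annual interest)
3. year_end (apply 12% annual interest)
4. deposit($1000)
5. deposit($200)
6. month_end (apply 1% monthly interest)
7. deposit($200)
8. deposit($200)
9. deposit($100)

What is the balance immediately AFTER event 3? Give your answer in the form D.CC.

Answer: 62.72

Derivation:
After 1 (deposit($50)): balance=$50.00 total_interest=$0.00
After 2 (year_end (apply 12% annual interest)): balance=$56.00 total_interest=$6.00
After 3 (year_end (apply 12% annual interest)): balance=$62.72 total_interest=$12.72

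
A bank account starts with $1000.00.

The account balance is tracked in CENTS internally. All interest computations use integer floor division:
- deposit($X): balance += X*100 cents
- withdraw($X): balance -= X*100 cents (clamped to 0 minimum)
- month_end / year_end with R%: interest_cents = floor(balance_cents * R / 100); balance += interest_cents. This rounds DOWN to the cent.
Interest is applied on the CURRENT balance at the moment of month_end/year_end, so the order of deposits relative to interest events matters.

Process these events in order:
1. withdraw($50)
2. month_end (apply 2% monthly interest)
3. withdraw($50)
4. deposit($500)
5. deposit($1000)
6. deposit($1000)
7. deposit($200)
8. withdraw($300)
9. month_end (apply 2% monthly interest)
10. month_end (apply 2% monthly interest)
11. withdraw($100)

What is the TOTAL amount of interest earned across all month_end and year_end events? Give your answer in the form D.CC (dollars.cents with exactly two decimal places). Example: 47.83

After 1 (withdraw($50)): balance=$950.00 total_interest=$0.00
After 2 (month_end (apply 2% monthly interest)): balance=$969.00 total_interest=$19.00
After 3 (withdraw($50)): balance=$919.00 total_interest=$19.00
After 4 (deposit($500)): balance=$1419.00 total_interest=$19.00
After 5 (deposit($1000)): balance=$2419.00 total_interest=$19.00
After 6 (deposit($1000)): balance=$3419.00 total_interest=$19.00
After 7 (deposit($200)): balance=$3619.00 total_interest=$19.00
After 8 (withdraw($300)): balance=$3319.00 total_interest=$19.00
After 9 (month_end (apply 2% monthly interest)): balance=$3385.38 total_interest=$85.38
After 10 (month_end (apply 2% monthly interest)): balance=$3453.08 total_interest=$153.08
After 11 (withdraw($100)): balance=$3353.08 total_interest=$153.08

Answer: 153.08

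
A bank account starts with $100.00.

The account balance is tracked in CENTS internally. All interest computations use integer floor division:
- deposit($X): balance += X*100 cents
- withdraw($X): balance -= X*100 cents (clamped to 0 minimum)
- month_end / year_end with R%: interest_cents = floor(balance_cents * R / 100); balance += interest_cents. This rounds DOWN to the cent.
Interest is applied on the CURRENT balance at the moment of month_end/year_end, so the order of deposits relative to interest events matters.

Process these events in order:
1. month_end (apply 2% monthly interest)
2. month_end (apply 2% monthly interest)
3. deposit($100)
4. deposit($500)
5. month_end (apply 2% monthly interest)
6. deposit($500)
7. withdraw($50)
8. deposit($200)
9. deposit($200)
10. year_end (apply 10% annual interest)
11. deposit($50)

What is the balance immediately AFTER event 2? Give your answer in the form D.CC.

After 1 (month_end (apply 2% monthly interest)): balance=$102.00 total_interest=$2.00
After 2 (month_end (apply 2% monthly interest)): balance=$104.04 total_interest=$4.04

Answer: 104.04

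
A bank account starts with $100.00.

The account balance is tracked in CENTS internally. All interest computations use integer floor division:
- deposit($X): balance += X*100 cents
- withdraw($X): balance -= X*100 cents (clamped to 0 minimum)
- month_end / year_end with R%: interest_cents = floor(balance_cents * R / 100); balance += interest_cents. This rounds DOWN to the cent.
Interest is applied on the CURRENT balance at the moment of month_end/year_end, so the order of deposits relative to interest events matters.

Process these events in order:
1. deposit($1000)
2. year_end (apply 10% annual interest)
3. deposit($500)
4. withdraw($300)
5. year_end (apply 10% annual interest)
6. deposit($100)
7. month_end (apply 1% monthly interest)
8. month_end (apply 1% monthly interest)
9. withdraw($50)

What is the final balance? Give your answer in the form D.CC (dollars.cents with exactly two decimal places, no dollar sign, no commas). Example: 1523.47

Answer: 1634.18

Derivation:
After 1 (deposit($1000)): balance=$1100.00 total_interest=$0.00
After 2 (year_end (apply 10% annual interest)): balance=$1210.00 total_interest=$110.00
After 3 (deposit($500)): balance=$1710.00 total_interest=$110.00
After 4 (withdraw($300)): balance=$1410.00 total_interest=$110.00
After 5 (year_end (apply 10% annual interest)): balance=$1551.00 total_interest=$251.00
After 6 (deposit($100)): balance=$1651.00 total_interest=$251.00
After 7 (month_end (apply 1% monthly interest)): balance=$1667.51 total_interest=$267.51
After 8 (month_end (apply 1% monthly interest)): balance=$1684.18 total_interest=$284.18
After 9 (withdraw($50)): balance=$1634.18 total_interest=$284.18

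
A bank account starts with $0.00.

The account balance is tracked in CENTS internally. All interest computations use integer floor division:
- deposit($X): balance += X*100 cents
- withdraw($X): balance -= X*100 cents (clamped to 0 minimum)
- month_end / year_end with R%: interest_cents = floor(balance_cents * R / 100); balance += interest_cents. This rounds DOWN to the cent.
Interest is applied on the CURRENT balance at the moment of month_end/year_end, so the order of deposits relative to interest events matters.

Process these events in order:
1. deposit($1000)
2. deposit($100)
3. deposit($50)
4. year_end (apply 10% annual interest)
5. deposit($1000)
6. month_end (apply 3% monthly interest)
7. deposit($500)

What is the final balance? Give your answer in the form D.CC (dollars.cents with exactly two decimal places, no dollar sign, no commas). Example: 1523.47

Answer: 2832.95

Derivation:
After 1 (deposit($1000)): balance=$1000.00 total_interest=$0.00
After 2 (deposit($100)): balance=$1100.00 total_interest=$0.00
After 3 (deposit($50)): balance=$1150.00 total_interest=$0.00
After 4 (year_end (apply 10% annual interest)): balance=$1265.00 total_interest=$115.00
After 5 (deposit($1000)): balance=$2265.00 total_interest=$115.00
After 6 (month_end (apply 3% monthly interest)): balance=$2332.95 total_interest=$182.95
After 7 (deposit($500)): balance=$2832.95 total_interest=$182.95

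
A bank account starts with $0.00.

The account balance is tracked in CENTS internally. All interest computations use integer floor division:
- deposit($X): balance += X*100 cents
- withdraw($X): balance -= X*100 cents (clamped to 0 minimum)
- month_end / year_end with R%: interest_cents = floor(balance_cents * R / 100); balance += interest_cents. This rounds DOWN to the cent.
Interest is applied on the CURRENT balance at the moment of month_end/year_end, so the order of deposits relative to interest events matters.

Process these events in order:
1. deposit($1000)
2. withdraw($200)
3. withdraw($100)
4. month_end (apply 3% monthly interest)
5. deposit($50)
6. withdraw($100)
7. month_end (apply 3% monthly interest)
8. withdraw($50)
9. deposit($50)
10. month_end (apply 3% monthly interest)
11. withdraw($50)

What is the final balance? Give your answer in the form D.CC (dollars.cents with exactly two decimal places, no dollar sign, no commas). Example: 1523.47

Answer: 661.86

Derivation:
After 1 (deposit($1000)): balance=$1000.00 total_interest=$0.00
After 2 (withdraw($200)): balance=$800.00 total_interest=$0.00
After 3 (withdraw($100)): balance=$700.00 total_interest=$0.00
After 4 (month_end (apply 3% monthly interest)): balance=$721.00 total_interest=$21.00
After 5 (deposit($50)): balance=$771.00 total_interest=$21.00
After 6 (withdraw($100)): balance=$671.00 total_interest=$21.00
After 7 (month_end (apply 3% monthly interest)): balance=$691.13 total_interest=$41.13
After 8 (withdraw($50)): balance=$641.13 total_interest=$41.13
After 9 (deposit($50)): balance=$691.13 total_interest=$41.13
After 10 (month_end (apply 3% monthly interest)): balance=$711.86 total_interest=$61.86
After 11 (withdraw($50)): balance=$661.86 total_interest=$61.86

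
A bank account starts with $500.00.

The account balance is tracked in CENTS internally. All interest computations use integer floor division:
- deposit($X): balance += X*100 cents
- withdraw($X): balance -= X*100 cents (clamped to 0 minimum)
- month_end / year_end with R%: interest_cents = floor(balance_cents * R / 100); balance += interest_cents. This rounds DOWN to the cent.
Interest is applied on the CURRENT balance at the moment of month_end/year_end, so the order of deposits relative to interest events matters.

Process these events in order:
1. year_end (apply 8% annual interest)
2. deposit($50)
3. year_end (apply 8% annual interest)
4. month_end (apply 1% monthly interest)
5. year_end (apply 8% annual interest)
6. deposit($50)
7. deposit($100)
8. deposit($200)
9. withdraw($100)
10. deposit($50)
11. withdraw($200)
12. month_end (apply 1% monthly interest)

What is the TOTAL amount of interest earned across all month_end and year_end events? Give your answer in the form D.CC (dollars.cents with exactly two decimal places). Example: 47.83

After 1 (year_end (apply 8% annual interest)): balance=$540.00 total_interest=$40.00
After 2 (deposit($50)): balance=$590.00 total_interest=$40.00
After 3 (year_end (apply 8% annual interest)): balance=$637.20 total_interest=$87.20
After 4 (month_end (apply 1% monthly interest)): balance=$643.57 total_interest=$93.57
After 5 (year_end (apply 8% annual interest)): balance=$695.05 total_interest=$145.05
After 6 (deposit($50)): balance=$745.05 total_interest=$145.05
After 7 (deposit($100)): balance=$845.05 total_interest=$145.05
After 8 (deposit($200)): balance=$1045.05 total_interest=$145.05
After 9 (withdraw($100)): balance=$945.05 total_interest=$145.05
After 10 (deposit($50)): balance=$995.05 total_interest=$145.05
After 11 (withdraw($200)): balance=$795.05 total_interest=$145.05
After 12 (month_end (apply 1% monthly interest)): balance=$803.00 total_interest=$153.00

Answer: 153.00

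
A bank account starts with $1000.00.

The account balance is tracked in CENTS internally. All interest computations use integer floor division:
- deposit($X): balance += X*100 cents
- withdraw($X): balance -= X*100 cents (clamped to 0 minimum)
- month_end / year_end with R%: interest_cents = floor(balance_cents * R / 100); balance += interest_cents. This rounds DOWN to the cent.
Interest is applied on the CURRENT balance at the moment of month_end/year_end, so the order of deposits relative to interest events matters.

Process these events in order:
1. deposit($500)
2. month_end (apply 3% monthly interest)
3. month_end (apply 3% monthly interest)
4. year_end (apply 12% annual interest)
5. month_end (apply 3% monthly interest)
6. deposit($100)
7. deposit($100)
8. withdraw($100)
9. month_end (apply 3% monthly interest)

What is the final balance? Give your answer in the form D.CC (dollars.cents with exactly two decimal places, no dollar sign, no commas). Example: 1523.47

After 1 (deposit($500)): balance=$1500.00 total_interest=$0.00
After 2 (month_end (apply 3% monthly interest)): balance=$1545.00 total_interest=$45.00
After 3 (month_end (apply 3% monthly interest)): balance=$1591.35 total_interest=$91.35
After 4 (year_end (apply 12% annual interest)): balance=$1782.31 total_interest=$282.31
After 5 (month_end (apply 3% monthly interest)): balance=$1835.77 total_interest=$335.77
After 6 (deposit($100)): balance=$1935.77 total_interest=$335.77
After 7 (deposit($100)): balance=$2035.77 total_interest=$335.77
After 8 (withdraw($100)): balance=$1935.77 total_interest=$335.77
After 9 (month_end (apply 3% monthly interest)): balance=$1993.84 total_interest=$393.84

Answer: 1993.84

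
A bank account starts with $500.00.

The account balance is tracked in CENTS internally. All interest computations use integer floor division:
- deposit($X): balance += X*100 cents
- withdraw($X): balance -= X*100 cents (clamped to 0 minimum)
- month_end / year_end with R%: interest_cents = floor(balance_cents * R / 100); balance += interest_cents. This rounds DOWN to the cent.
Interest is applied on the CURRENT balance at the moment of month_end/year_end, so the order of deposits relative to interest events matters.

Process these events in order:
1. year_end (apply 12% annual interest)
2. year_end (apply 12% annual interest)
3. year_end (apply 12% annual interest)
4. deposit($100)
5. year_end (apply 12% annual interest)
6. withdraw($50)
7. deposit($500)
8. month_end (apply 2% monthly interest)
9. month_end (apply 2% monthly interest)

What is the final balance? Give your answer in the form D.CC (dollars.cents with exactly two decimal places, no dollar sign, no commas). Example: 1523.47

Answer: 1403.23

Derivation:
After 1 (year_end (apply 12% annual interest)): balance=$560.00 total_interest=$60.00
After 2 (year_end (apply 12% annual interest)): balance=$627.20 total_interest=$127.20
After 3 (year_end (apply 12% annual interest)): balance=$702.46 total_interest=$202.46
After 4 (deposit($100)): balance=$802.46 total_interest=$202.46
After 5 (year_end (apply 12% annual interest)): balance=$898.75 total_interest=$298.75
After 6 (withdraw($50)): balance=$848.75 total_interest=$298.75
After 7 (deposit($500)): balance=$1348.75 total_interest=$298.75
After 8 (month_end (apply 2% monthly interest)): balance=$1375.72 total_interest=$325.72
After 9 (month_end (apply 2% monthly interest)): balance=$1403.23 total_interest=$353.23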